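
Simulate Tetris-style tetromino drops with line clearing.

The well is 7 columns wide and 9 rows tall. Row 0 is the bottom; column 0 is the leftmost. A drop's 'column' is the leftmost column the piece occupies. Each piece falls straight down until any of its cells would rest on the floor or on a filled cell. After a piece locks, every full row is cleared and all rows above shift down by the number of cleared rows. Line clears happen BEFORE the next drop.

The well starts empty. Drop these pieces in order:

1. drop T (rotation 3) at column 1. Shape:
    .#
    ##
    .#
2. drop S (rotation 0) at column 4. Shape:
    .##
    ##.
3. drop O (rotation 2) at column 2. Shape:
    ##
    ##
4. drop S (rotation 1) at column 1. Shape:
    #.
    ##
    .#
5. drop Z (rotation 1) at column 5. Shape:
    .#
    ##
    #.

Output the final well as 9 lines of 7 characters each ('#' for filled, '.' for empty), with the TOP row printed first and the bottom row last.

Drop 1: T rot3 at col 1 lands with bottom-row=0; cleared 0 line(s) (total 0); column heights now [0 2 3 0 0 0 0], max=3
Drop 2: S rot0 at col 4 lands with bottom-row=0; cleared 0 line(s) (total 0); column heights now [0 2 3 0 1 2 2], max=3
Drop 3: O rot2 at col 2 lands with bottom-row=3; cleared 0 line(s) (total 0); column heights now [0 2 5 5 1 2 2], max=5
Drop 4: S rot1 at col 1 lands with bottom-row=5; cleared 0 line(s) (total 0); column heights now [0 8 7 5 1 2 2], max=8
Drop 5: Z rot1 at col 5 lands with bottom-row=2; cleared 0 line(s) (total 0); column heights now [0 8 7 5 1 4 5], max=8

Answer: .......
.#.....
.##....
..#....
..##..#
..##.##
..#..#.
.##..##
..#.##.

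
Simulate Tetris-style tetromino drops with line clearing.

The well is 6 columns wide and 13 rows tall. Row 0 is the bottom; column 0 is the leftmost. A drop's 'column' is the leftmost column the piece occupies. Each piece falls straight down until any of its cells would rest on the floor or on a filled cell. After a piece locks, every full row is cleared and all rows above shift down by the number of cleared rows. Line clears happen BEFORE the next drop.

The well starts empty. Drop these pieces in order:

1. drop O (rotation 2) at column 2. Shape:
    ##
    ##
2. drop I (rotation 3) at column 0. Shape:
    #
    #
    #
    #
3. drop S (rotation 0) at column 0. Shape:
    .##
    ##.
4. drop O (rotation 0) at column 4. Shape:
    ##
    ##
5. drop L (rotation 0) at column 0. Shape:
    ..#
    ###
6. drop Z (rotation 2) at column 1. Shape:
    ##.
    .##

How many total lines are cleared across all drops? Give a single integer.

Answer: 0

Derivation:
Drop 1: O rot2 at col 2 lands with bottom-row=0; cleared 0 line(s) (total 0); column heights now [0 0 2 2 0 0], max=2
Drop 2: I rot3 at col 0 lands with bottom-row=0; cleared 0 line(s) (total 0); column heights now [4 0 2 2 0 0], max=4
Drop 3: S rot0 at col 0 lands with bottom-row=4; cleared 0 line(s) (total 0); column heights now [5 6 6 2 0 0], max=6
Drop 4: O rot0 at col 4 lands with bottom-row=0; cleared 0 line(s) (total 0); column heights now [5 6 6 2 2 2], max=6
Drop 5: L rot0 at col 0 lands with bottom-row=6; cleared 0 line(s) (total 0); column heights now [7 7 8 2 2 2], max=8
Drop 6: Z rot2 at col 1 lands with bottom-row=8; cleared 0 line(s) (total 0); column heights now [7 10 10 9 2 2], max=10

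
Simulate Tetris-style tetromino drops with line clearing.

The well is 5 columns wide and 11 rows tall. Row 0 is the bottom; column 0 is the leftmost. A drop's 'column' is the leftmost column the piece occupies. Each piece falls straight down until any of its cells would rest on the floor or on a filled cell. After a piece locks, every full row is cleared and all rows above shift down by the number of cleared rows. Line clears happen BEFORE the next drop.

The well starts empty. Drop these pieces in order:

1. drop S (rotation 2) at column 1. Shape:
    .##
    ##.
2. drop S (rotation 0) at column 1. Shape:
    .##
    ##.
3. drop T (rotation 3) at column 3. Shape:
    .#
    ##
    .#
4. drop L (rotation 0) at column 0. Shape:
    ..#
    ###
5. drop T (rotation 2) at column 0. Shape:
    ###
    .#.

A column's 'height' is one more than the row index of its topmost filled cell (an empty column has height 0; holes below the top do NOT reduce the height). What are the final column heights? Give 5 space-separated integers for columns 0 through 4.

Drop 1: S rot2 at col 1 lands with bottom-row=0; cleared 0 line(s) (total 0); column heights now [0 1 2 2 0], max=2
Drop 2: S rot0 at col 1 lands with bottom-row=2; cleared 0 line(s) (total 0); column heights now [0 3 4 4 0], max=4
Drop 3: T rot3 at col 3 lands with bottom-row=3; cleared 0 line(s) (total 0); column heights now [0 3 4 5 6], max=6
Drop 4: L rot0 at col 0 lands with bottom-row=4; cleared 1 line(s) (total 1); column heights now [0 3 5 4 5], max=5
Drop 5: T rot2 at col 0 lands with bottom-row=4; cleared 0 line(s) (total 1); column heights now [6 6 6 4 5], max=6

Answer: 6 6 6 4 5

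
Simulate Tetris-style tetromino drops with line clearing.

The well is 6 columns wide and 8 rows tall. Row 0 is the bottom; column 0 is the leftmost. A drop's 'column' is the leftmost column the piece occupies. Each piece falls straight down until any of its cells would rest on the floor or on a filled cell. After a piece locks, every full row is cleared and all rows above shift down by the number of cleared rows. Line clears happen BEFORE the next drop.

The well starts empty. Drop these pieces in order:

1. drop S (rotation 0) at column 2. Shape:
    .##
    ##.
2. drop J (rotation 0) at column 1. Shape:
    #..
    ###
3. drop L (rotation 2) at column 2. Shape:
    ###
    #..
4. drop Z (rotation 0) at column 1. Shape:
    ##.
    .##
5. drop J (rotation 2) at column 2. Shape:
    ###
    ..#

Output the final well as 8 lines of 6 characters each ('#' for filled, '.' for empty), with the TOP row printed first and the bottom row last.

Answer: ..###.
.##.#.
..##..
..###.
.##...
.###..
...##.
..##..

Derivation:
Drop 1: S rot0 at col 2 lands with bottom-row=0; cleared 0 line(s) (total 0); column heights now [0 0 1 2 2 0], max=2
Drop 2: J rot0 at col 1 lands with bottom-row=2; cleared 0 line(s) (total 0); column heights now [0 4 3 3 2 0], max=4
Drop 3: L rot2 at col 2 lands with bottom-row=3; cleared 0 line(s) (total 0); column heights now [0 4 5 5 5 0], max=5
Drop 4: Z rot0 at col 1 lands with bottom-row=5; cleared 0 line(s) (total 0); column heights now [0 7 7 6 5 0], max=7
Drop 5: J rot2 at col 2 lands with bottom-row=6; cleared 0 line(s) (total 0); column heights now [0 7 8 8 8 0], max=8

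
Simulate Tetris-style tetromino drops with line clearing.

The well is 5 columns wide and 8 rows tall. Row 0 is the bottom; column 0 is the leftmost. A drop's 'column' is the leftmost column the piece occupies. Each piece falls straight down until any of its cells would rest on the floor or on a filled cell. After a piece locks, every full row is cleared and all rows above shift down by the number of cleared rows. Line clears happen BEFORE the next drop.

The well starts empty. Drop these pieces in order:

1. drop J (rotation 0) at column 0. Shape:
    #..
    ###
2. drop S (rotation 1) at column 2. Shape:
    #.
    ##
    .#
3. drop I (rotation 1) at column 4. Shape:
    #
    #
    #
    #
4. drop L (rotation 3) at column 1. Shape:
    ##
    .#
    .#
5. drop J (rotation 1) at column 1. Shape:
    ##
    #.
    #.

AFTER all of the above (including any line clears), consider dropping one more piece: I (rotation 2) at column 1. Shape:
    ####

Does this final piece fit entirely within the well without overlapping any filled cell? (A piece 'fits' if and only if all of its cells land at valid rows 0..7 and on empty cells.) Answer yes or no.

Answer: no

Derivation:
Drop 1: J rot0 at col 0 lands with bottom-row=0; cleared 0 line(s) (total 0); column heights now [2 1 1 0 0], max=2
Drop 2: S rot1 at col 2 lands with bottom-row=0; cleared 0 line(s) (total 0); column heights now [2 1 3 2 0], max=3
Drop 3: I rot1 at col 4 lands with bottom-row=0; cleared 1 line(s) (total 1); column heights now [1 0 2 1 3], max=3
Drop 4: L rot3 at col 1 lands with bottom-row=2; cleared 0 line(s) (total 1); column heights now [1 5 5 1 3], max=5
Drop 5: J rot1 at col 1 lands with bottom-row=5; cleared 0 line(s) (total 1); column heights now [1 8 8 1 3], max=8
Test piece I rot2 at col 1 (width 4): heights before test = [1 8 8 1 3]; fits = False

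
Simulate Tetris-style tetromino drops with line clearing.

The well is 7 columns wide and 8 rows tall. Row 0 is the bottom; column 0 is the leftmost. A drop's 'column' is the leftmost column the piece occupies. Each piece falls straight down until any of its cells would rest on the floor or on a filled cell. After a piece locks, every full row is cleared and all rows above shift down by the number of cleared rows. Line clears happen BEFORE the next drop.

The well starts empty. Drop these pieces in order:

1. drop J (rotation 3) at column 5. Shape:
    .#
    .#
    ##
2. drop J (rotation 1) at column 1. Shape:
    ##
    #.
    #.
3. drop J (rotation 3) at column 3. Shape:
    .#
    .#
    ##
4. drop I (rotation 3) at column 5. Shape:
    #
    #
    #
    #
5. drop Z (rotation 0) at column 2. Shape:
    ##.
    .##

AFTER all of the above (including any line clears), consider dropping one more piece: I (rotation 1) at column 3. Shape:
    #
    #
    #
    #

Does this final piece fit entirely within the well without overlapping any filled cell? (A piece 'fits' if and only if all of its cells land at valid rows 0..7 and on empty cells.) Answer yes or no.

Drop 1: J rot3 at col 5 lands with bottom-row=0; cleared 0 line(s) (total 0); column heights now [0 0 0 0 0 1 3], max=3
Drop 2: J rot1 at col 1 lands with bottom-row=0; cleared 0 line(s) (total 0); column heights now [0 3 3 0 0 1 3], max=3
Drop 3: J rot3 at col 3 lands with bottom-row=0; cleared 0 line(s) (total 0); column heights now [0 3 3 1 3 1 3], max=3
Drop 4: I rot3 at col 5 lands with bottom-row=1; cleared 0 line(s) (total 0); column heights now [0 3 3 1 3 5 3], max=5
Drop 5: Z rot0 at col 2 lands with bottom-row=3; cleared 0 line(s) (total 0); column heights now [0 3 5 5 4 5 3], max=5
Test piece I rot1 at col 3 (width 1): heights before test = [0 3 5 5 4 5 3]; fits = False

Answer: no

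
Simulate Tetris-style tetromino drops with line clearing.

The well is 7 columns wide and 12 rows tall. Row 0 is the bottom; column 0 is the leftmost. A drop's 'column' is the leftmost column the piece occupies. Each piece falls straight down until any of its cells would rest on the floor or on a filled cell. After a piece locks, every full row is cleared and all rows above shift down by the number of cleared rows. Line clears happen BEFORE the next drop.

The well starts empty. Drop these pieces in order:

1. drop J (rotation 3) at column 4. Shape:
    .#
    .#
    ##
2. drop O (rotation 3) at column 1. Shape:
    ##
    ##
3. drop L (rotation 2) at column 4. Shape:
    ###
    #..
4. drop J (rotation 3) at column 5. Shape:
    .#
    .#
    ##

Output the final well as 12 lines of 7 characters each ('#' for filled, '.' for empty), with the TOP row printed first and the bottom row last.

Drop 1: J rot3 at col 4 lands with bottom-row=0; cleared 0 line(s) (total 0); column heights now [0 0 0 0 1 3 0], max=3
Drop 2: O rot3 at col 1 lands with bottom-row=0; cleared 0 line(s) (total 0); column heights now [0 2 2 0 1 3 0], max=3
Drop 3: L rot2 at col 4 lands with bottom-row=2; cleared 0 line(s) (total 0); column heights now [0 2 2 0 4 4 4], max=4
Drop 4: J rot3 at col 5 lands with bottom-row=4; cleared 0 line(s) (total 0); column heights now [0 2 2 0 4 5 7], max=7

Answer: .......
.......
.......
.......
.......
......#
......#
.....##
....###
....##.
.##..#.
.##.##.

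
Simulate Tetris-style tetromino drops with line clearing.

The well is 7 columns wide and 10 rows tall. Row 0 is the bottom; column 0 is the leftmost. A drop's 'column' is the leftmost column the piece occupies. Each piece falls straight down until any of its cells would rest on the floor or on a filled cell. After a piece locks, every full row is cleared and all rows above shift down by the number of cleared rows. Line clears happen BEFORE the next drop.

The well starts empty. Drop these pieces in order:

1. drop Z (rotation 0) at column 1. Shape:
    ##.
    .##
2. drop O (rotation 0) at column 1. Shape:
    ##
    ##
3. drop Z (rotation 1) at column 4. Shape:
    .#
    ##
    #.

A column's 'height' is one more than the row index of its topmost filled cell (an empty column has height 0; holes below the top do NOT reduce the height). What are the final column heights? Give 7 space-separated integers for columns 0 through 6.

Answer: 0 4 4 1 2 3 0

Derivation:
Drop 1: Z rot0 at col 1 lands with bottom-row=0; cleared 0 line(s) (total 0); column heights now [0 2 2 1 0 0 0], max=2
Drop 2: O rot0 at col 1 lands with bottom-row=2; cleared 0 line(s) (total 0); column heights now [0 4 4 1 0 0 0], max=4
Drop 3: Z rot1 at col 4 lands with bottom-row=0; cleared 0 line(s) (total 0); column heights now [0 4 4 1 2 3 0], max=4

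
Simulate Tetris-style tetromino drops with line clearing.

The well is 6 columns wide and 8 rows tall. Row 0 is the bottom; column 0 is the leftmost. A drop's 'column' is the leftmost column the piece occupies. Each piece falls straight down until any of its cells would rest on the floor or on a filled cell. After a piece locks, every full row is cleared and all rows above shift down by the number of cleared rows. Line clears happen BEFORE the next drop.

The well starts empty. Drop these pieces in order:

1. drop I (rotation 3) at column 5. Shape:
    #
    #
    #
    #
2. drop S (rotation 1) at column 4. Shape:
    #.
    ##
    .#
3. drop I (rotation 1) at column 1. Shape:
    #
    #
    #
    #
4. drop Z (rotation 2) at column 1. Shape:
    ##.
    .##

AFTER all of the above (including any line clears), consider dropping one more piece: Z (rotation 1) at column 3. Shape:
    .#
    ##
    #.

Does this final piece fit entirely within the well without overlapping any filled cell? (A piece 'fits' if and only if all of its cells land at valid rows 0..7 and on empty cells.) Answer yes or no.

Drop 1: I rot3 at col 5 lands with bottom-row=0; cleared 0 line(s) (total 0); column heights now [0 0 0 0 0 4], max=4
Drop 2: S rot1 at col 4 lands with bottom-row=4; cleared 0 line(s) (total 0); column heights now [0 0 0 0 7 6], max=7
Drop 3: I rot1 at col 1 lands with bottom-row=0; cleared 0 line(s) (total 0); column heights now [0 4 0 0 7 6], max=7
Drop 4: Z rot2 at col 1 lands with bottom-row=3; cleared 0 line(s) (total 0); column heights now [0 5 5 4 7 6], max=7
Test piece Z rot1 at col 3 (width 2): heights before test = [0 5 5 4 7 6]; fits = False

Answer: no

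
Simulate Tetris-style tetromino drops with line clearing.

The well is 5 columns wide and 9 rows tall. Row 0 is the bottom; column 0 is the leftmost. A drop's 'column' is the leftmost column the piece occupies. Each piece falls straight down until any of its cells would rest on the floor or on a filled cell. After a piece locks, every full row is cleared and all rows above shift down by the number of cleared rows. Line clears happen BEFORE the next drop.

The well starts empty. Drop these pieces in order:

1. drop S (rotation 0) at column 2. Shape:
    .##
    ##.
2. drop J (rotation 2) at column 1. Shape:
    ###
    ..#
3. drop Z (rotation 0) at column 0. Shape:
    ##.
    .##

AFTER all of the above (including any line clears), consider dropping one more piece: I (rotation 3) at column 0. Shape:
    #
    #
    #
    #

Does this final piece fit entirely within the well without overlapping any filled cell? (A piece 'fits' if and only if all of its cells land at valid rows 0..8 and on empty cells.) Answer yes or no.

Drop 1: S rot0 at col 2 lands with bottom-row=0; cleared 0 line(s) (total 0); column heights now [0 0 1 2 2], max=2
Drop 2: J rot2 at col 1 lands with bottom-row=2; cleared 0 line(s) (total 0); column heights now [0 4 4 4 2], max=4
Drop 3: Z rot0 at col 0 lands with bottom-row=4; cleared 0 line(s) (total 0); column heights now [6 6 5 4 2], max=6
Test piece I rot3 at col 0 (width 1): heights before test = [6 6 5 4 2]; fits = False

Answer: no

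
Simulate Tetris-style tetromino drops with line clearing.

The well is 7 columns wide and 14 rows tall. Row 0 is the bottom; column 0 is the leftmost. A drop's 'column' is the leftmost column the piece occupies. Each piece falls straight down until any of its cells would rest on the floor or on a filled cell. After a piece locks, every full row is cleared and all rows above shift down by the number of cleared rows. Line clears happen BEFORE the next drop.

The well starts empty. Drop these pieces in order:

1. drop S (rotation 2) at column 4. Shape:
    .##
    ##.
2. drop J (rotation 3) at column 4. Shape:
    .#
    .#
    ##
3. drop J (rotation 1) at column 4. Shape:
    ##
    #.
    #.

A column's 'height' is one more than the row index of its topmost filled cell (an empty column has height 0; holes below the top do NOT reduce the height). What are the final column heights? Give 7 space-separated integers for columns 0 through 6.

Answer: 0 0 0 0 6 6 2

Derivation:
Drop 1: S rot2 at col 4 lands with bottom-row=0; cleared 0 line(s) (total 0); column heights now [0 0 0 0 1 2 2], max=2
Drop 2: J rot3 at col 4 lands with bottom-row=2; cleared 0 line(s) (total 0); column heights now [0 0 0 0 3 5 2], max=5
Drop 3: J rot1 at col 4 lands with bottom-row=3; cleared 0 line(s) (total 0); column heights now [0 0 0 0 6 6 2], max=6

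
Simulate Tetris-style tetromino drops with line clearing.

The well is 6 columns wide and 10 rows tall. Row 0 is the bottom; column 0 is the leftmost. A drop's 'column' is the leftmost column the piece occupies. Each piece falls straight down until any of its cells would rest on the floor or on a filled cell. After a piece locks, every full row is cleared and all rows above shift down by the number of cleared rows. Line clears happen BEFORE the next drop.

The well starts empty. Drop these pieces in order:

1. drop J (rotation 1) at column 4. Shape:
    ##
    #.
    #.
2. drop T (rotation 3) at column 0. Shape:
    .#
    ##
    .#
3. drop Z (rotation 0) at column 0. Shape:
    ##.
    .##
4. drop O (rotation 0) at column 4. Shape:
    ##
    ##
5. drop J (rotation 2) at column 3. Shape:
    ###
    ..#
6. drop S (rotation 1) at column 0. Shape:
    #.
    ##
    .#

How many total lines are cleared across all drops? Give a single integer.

Drop 1: J rot1 at col 4 lands with bottom-row=0; cleared 0 line(s) (total 0); column heights now [0 0 0 0 3 3], max=3
Drop 2: T rot3 at col 0 lands with bottom-row=0; cleared 0 line(s) (total 0); column heights now [2 3 0 0 3 3], max=3
Drop 3: Z rot0 at col 0 lands with bottom-row=3; cleared 0 line(s) (total 0); column heights now [5 5 4 0 3 3], max=5
Drop 4: O rot0 at col 4 lands with bottom-row=3; cleared 0 line(s) (total 0); column heights now [5 5 4 0 5 5], max=5
Drop 5: J rot2 at col 3 lands with bottom-row=5; cleared 0 line(s) (total 0); column heights now [5 5 4 7 7 7], max=7
Drop 6: S rot1 at col 0 lands with bottom-row=5; cleared 0 line(s) (total 0); column heights now [8 7 4 7 7 7], max=8

Answer: 0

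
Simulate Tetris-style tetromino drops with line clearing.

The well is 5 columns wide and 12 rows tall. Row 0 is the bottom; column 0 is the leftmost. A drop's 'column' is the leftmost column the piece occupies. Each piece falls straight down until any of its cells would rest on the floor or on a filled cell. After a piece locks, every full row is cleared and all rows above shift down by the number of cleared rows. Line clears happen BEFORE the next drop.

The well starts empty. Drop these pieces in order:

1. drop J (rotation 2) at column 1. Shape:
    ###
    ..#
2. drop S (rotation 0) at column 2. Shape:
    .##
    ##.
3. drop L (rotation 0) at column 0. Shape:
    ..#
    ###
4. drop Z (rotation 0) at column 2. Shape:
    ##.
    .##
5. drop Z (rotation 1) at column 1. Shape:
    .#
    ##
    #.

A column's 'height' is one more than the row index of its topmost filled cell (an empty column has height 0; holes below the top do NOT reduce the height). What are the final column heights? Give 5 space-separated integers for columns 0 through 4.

Drop 1: J rot2 at col 1 lands with bottom-row=0; cleared 0 line(s) (total 0); column heights now [0 2 2 2 0], max=2
Drop 2: S rot0 at col 2 lands with bottom-row=2; cleared 0 line(s) (total 0); column heights now [0 2 3 4 4], max=4
Drop 3: L rot0 at col 0 lands with bottom-row=3; cleared 1 line(s) (total 1); column heights now [0 2 4 3 0], max=4
Drop 4: Z rot0 at col 2 lands with bottom-row=3; cleared 0 line(s) (total 1); column heights now [0 2 5 5 4], max=5
Drop 5: Z rot1 at col 1 lands with bottom-row=4; cleared 0 line(s) (total 1); column heights now [0 6 7 5 4], max=7

Answer: 0 6 7 5 4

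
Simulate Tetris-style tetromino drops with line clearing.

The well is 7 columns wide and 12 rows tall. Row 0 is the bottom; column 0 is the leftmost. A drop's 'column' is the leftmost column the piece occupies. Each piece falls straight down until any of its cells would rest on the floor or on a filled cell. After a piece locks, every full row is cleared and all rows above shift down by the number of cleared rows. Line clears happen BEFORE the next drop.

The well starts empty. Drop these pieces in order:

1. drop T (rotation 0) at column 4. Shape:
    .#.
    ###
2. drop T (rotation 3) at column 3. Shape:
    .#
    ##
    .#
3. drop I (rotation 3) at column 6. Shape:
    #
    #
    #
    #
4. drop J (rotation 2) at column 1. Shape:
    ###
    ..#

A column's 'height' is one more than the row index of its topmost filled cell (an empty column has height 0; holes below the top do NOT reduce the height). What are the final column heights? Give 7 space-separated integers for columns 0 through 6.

Answer: 0 5 5 5 4 2 5

Derivation:
Drop 1: T rot0 at col 4 lands with bottom-row=0; cleared 0 line(s) (total 0); column heights now [0 0 0 0 1 2 1], max=2
Drop 2: T rot3 at col 3 lands with bottom-row=1; cleared 0 line(s) (total 0); column heights now [0 0 0 3 4 2 1], max=4
Drop 3: I rot3 at col 6 lands with bottom-row=1; cleared 0 line(s) (total 0); column heights now [0 0 0 3 4 2 5], max=5
Drop 4: J rot2 at col 1 lands with bottom-row=3; cleared 0 line(s) (total 0); column heights now [0 5 5 5 4 2 5], max=5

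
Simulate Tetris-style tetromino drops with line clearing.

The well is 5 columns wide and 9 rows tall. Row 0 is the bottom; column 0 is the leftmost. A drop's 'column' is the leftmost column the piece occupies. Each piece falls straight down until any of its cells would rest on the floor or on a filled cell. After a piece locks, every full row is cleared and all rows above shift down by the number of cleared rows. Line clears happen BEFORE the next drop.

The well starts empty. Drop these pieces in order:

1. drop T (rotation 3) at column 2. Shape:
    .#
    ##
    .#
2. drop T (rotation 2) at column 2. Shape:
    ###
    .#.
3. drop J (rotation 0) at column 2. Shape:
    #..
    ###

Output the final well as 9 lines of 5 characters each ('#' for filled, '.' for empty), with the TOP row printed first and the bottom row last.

Drop 1: T rot3 at col 2 lands with bottom-row=0; cleared 0 line(s) (total 0); column heights now [0 0 2 3 0], max=3
Drop 2: T rot2 at col 2 lands with bottom-row=3; cleared 0 line(s) (total 0); column heights now [0 0 5 5 5], max=5
Drop 3: J rot0 at col 2 lands with bottom-row=5; cleared 0 line(s) (total 0); column heights now [0 0 7 6 6], max=7

Answer: .....
.....
..#..
..###
..###
...#.
...#.
..##.
...#.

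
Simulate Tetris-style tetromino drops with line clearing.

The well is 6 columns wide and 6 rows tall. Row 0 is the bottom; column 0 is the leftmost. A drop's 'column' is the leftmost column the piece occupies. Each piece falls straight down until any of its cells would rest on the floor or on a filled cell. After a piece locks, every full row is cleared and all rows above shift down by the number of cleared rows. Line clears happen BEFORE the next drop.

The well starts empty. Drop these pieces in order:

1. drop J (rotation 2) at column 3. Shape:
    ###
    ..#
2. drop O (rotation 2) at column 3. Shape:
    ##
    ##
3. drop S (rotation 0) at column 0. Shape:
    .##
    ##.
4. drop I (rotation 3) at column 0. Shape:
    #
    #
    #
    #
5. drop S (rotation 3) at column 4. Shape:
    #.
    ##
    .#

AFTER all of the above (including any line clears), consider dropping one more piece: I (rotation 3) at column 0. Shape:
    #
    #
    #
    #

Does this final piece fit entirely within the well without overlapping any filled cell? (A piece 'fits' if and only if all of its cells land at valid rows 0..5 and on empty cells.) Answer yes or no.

Answer: no

Derivation:
Drop 1: J rot2 at col 3 lands with bottom-row=0; cleared 0 line(s) (total 0); column heights now [0 0 0 2 2 2], max=2
Drop 2: O rot2 at col 3 lands with bottom-row=2; cleared 0 line(s) (total 0); column heights now [0 0 0 4 4 2], max=4
Drop 3: S rot0 at col 0 lands with bottom-row=0; cleared 0 line(s) (total 0); column heights now [1 2 2 4 4 2], max=4
Drop 4: I rot3 at col 0 lands with bottom-row=1; cleared 1 line(s) (total 1); column heights now [4 1 0 3 3 1], max=4
Drop 5: S rot3 at col 4 lands with bottom-row=2; cleared 0 line(s) (total 1); column heights now [4 1 0 3 5 4], max=5
Test piece I rot3 at col 0 (width 1): heights before test = [4 1 0 3 5 4]; fits = False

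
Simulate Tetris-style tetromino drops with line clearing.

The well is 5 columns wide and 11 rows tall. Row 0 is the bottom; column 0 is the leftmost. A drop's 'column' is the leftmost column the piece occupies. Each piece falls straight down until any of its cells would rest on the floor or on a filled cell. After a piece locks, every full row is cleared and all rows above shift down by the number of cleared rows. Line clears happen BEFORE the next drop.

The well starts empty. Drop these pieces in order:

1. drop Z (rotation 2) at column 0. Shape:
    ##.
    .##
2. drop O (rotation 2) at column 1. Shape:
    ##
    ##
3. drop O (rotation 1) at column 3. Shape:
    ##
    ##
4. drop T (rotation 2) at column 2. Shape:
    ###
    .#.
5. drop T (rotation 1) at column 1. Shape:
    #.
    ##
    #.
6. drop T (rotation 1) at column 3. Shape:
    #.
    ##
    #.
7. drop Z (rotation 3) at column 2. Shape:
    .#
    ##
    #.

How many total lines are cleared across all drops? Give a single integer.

Drop 1: Z rot2 at col 0 lands with bottom-row=0; cleared 0 line(s) (total 0); column heights now [2 2 1 0 0], max=2
Drop 2: O rot2 at col 1 lands with bottom-row=2; cleared 0 line(s) (total 0); column heights now [2 4 4 0 0], max=4
Drop 3: O rot1 at col 3 lands with bottom-row=0; cleared 0 line(s) (total 0); column heights now [2 4 4 2 2], max=4
Drop 4: T rot2 at col 2 lands with bottom-row=3; cleared 0 line(s) (total 0); column heights now [2 4 5 5 5], max=5
Drop 5: T rot1 at col 1 lands with bottom-row=4; cleared 0 line(s) (total 0); column heights now [2 7 6 5 5], max=7
Drop 6: T rot1 at col 3 lands with bottom-row=5; cleared 0 line(s) (total 0); column heights now [2 7 6 8 7], max=8
Drop 7: Z rot3 at col 2 lands with bottom-row=7; cleared 0 line(s) (total 0); column heights now [2 7 9 10 7], max=10

Answer: 0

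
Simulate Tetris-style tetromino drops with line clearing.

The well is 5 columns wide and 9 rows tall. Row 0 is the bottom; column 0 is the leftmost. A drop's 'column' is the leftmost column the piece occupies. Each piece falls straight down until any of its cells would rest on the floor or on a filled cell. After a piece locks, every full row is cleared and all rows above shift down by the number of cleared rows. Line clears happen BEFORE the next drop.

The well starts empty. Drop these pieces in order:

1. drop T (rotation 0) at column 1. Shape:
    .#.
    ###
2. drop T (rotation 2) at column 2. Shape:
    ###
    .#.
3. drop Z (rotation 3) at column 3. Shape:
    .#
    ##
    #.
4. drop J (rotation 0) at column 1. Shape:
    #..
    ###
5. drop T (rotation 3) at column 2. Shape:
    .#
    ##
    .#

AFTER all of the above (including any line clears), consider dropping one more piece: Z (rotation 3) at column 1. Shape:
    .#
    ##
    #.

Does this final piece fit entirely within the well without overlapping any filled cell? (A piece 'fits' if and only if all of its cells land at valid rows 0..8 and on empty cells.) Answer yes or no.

Drop 1: T rot0 at col 1 lands with bottom-row=0; cleared 0 line(s) (total 0); column heights now [0 1 2 1 0], max=2
Drop 2: T rot2 at col 2 lands with bottom-row=1; cleared 0 line(s) (total 0); column heights now [0 1 3 3 3], max=3
Drop 3: Z rot3 at col 3 lands with bottom-row=3; cleared 0 line(s) (total 0); column heights now [0 1 3 5 6], max=6
Drop 4: J rot0 at col 1 lands with bottom-row=5; cleared 0 line(s) (total 0); column heights now [0 7 6 6 6], max=7
Drop 5: T rot3 at col 2 lands with bottom-row=6; cleared 0 line(s) (total 0); column heights now [0 7 8 9 6], max=9
Test piece Z rot3 at col 1 (width 2): heights before test = [0 7 8 9 6]; fits = False

Answer: no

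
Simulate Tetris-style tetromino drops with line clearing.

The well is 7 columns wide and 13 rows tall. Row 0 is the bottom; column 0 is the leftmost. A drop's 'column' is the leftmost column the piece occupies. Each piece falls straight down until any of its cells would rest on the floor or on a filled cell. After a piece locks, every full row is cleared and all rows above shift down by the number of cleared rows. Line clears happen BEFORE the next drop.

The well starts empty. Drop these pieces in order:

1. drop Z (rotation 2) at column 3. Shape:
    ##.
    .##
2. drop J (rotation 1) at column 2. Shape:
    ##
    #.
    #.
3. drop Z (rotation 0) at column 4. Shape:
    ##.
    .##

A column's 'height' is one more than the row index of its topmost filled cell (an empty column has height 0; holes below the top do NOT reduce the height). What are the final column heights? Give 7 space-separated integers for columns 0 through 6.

Answer: 0 0 3 3 3 3 2

Derivation:
Drop 1: Z rot2 at col 3 lands with bottom-row=0; cleared 0 line(s) (total 0); column heights now [0 0 0 2 2 1 0], max=2
Drop 2: J rot1 at col 2 lands with bottom-row=0; cleared 0 line(s) (total 0); column heights now [0 0 3 3 2 1 0], max=3
Drop 3: Z rot0 at col 4 lands with bottom-row=1; cleared 0 line(s) (total 0); column heights now [0 0 3 3 3 3 2], max=3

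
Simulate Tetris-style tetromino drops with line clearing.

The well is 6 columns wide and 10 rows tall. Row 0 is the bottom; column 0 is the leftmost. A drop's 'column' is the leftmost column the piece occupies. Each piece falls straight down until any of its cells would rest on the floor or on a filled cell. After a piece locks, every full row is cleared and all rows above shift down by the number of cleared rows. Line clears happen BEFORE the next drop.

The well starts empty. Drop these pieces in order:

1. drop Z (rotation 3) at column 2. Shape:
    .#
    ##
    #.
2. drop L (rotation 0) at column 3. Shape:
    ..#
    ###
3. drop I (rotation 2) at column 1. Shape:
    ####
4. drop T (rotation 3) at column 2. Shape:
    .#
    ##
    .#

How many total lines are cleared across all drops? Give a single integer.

Answer: 0

Derivation:
Drop 1: Z rot3 at col 2 lands with bottom-row=0; cleared 0 line(s) (total 0); column heights now [0 0 2 3 0 0], max=3
Drop 2: L rot0 at col 3 lands with bottom-row=3; cleared 0 line(s) (total 0); column heights now [0 0 2 4 4 5], max=5
Drop 3: I rot2 at col 1 lands with bottom-row=4; cleared 0 line(s) (total 0); column heights now [0 5 5 5 5 5], max=5
Drop 4: T rot3 at col 2 lands with bottom-row=5; cleared 0 line(s) (total 0); column heights now [0 5 7 8 5 5], max=8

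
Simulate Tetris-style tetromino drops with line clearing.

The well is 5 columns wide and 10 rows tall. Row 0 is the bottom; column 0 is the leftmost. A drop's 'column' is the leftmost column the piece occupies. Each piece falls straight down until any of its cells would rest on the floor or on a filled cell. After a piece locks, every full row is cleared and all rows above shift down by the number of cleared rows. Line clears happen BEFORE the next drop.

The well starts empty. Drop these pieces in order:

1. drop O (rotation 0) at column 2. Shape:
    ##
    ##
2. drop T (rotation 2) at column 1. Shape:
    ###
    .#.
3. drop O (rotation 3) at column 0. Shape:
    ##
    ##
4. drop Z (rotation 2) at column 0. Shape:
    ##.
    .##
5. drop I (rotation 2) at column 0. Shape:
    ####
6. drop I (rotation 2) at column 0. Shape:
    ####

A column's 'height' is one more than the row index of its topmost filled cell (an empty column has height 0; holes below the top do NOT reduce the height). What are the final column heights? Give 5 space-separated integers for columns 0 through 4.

Answer: 10 10 10 10 0

Derivation:
Drop 1: O rot0 at col 2 lands with bottom-row=0; cleared 0 line(s) (total 0); column heights now [0 0 2 2 0], max=2
Drop 2: T rot2 at col 1 lands with bottom-row=2; cleared 0 line(s) (total 0); column heights now [0 4 4 4 0], max=4
Drop 3: O rot3 at col 0 lands with bottom-row=4; cleared 0 line(s) (total 0); column heights now [6 6 4 4 0], max=6
Drop 4: Z rot2 at col 0 lands with bottom-row=6; cleared 0 line(s) (total 0); column heights now [8 8 7 4 0], max=8
Drop 5: I rot2 at col 0 lands with bottom-row=8; cleared 0 line(s) (total 0); column heights now [9 9 9 9 0], max=9
Drop 6: I rot2 at col 0 lands with bottom-row=9; cleared 0 line(s) (total 0); column heights now [10 10 10 10 0], max=10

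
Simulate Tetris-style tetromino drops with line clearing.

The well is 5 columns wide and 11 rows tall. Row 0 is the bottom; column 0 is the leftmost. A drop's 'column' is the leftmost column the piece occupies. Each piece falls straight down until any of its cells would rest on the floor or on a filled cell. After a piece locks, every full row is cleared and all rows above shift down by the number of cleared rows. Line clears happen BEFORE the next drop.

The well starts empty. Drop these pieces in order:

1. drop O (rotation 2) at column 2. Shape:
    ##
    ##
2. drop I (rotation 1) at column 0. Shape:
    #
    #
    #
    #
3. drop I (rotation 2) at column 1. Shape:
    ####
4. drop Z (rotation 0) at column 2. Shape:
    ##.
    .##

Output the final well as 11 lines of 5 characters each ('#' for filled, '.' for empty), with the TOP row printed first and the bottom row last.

Drop 1: O rot2 at col 2 lands with bottom-row=0; cleared 0 line(s) (total 0); column heights now [0 0 2 2 0], max=2
Drop 2: I rot1 at col 0 lands with bottom-row=0; cleared 0 line(s) (total 0); column heights now [4 0 2 2 0], max=4
Drop 3: I rot2 at col 1 lands with bottom-row=2; cleared 1 line(s) (total 1); column heights now [3 0 2 2 0], max=3
Drop 4: Z rot0 at col 2 lands with bottom-row=2; cleared 0 line(s) (total 1); column heights now [3 0 4 4 3], max=4

Answer: .....
.....
.....
.....
.....
.....
.....
..##.
#..##
#.##.
#.##.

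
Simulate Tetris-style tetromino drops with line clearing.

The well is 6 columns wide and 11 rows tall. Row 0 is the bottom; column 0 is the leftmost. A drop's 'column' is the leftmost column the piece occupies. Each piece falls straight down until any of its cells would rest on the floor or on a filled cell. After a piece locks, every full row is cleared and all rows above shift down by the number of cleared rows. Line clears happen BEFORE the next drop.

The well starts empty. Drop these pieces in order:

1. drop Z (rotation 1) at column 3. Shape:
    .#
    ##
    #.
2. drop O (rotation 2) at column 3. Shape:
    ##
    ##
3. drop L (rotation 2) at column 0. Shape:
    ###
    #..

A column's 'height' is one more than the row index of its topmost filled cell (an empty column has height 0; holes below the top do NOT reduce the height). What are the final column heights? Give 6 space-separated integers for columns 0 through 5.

Answer: 2 2 2 5 5 0

Derivation:
Drop 1: Z rot1 at col 3 lands with bottom-row=0; cleared 0 line(s) (total 0); column heights now [0 0 0 2 3 0], max=3
Drop 2: O rot2 at col 3 lands with bottom-row=3; cleared 0 line(s) (total 0); column heights now [0 0 0 5 5 0], max=5
Drop 3: L rot2 at col 0 lands with bottom-row=0; cleared 0 line(s) (total 0); column heights now [2 2 2 5 5 0], max=5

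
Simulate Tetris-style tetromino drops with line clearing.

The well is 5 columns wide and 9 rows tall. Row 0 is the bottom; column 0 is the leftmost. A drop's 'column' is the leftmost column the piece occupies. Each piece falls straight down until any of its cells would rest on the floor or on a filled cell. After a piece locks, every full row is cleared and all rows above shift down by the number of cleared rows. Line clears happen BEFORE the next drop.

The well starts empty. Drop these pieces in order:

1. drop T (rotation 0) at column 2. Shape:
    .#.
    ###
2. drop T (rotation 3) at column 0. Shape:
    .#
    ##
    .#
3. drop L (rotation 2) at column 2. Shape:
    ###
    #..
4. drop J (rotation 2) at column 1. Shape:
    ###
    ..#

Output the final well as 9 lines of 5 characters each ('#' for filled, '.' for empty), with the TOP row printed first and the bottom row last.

Answer: .....
.....
.....
.....
.###.
...#.
.####
####.
.####

Derivation:
Drop 1: T rot0 at col 2 lands with bottom-row=0; cleared 0 line(s) (total 0); column heights now [0 0 1 2 1], max=2
Drop 2: T rot3 at col 0 lands with bottom-row=0; cleared 0 line(s) (total 0); column heights now [2 3 1 2 1], max=3
Drop 3: L rot2 at col 2 lands with bottom-row=1; cleared 0 line(s) (total 0); column heights now [2 3 3 3 3], max=3
Drop 4: J rot2 at col 1 lands with bottom-row=3; cleared 0 line(s) (total 0); column heights now [2 5 5 5 3], max=5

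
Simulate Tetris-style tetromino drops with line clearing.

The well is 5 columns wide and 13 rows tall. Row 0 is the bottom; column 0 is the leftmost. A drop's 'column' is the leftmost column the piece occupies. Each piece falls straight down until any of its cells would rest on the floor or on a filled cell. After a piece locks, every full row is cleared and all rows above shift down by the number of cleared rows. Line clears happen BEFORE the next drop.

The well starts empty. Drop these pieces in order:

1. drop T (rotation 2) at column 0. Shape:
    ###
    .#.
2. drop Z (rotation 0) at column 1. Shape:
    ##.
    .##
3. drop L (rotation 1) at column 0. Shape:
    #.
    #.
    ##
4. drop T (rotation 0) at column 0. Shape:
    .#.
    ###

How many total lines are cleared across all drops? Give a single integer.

Answer: 0

Derivation:
Drop 1: T rot2 at col 0 lands with bottom-row=0; cleared 0 line(s) (total 0); column heights now [2 2 2 0 0], max=2
Drop 2: Z rot0 at col 1 lands with bottom-row=2; cleared 0 line(s) (total 0); column heights now [2 4 4 3 0], max=4
Drop 3: L rot1 at col 0 lands with bottom-row=4; cleared 0 line(s) (total 0); column heights now [7 5 4 3 0], max=7
Drop 4: T rot0 at col 0 lands with bottom-row=7; cleared 0 line(s) (total 0); column heights now [8 9 8 3 0], max=9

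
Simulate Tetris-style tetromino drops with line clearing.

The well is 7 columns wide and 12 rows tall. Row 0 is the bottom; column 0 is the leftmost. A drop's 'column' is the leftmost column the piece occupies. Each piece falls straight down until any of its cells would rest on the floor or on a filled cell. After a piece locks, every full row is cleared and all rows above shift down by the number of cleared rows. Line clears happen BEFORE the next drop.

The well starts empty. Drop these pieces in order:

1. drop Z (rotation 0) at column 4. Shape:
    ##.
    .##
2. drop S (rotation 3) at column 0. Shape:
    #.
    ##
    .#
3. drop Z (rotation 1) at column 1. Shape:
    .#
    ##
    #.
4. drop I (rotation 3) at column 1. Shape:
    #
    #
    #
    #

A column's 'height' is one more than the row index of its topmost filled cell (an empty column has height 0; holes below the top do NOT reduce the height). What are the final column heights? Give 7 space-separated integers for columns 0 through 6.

Drop 1: Z rot0 at col 4 lands with bottom-row=0; cleared 0 line(s) (total 0); column heights now [0 0 0 0 2 2 1], max=2
Drop 2: S rot3 at col 0 lands with bottom-row=0; cleared 0 line(s) (total 0); column heights now [3 2 0 0 2 2 1], max=3
Drop 3: Z rot1 at col 1 lands with bottom-row=2; cleared 0 line(s) (total 0); column heights now [3 4 5 0 2 2 1], max=5
Drop 4: I rot3 at col 1 lands with bottom-row=4; cleared 0 line(s) (total 0); column heights now [3 8 5 0 2 2 1], max=8

Answer: 3 8 5 0 2 2 1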